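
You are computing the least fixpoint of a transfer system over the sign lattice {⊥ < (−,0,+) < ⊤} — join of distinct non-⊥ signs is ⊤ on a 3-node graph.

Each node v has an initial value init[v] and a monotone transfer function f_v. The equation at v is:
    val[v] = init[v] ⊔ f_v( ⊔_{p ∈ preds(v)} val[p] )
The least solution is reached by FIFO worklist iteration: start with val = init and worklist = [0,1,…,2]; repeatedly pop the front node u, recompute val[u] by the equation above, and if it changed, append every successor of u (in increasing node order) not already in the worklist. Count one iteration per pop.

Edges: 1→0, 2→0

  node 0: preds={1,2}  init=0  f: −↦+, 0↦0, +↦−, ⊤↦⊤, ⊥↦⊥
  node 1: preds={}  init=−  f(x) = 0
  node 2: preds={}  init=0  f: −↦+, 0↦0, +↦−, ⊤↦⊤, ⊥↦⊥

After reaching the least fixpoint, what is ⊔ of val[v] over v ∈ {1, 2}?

⊤

Worklist (4 pops):
  #1 pop 0: in=⊤ → ⊤ (was 0); enqueue []
  #2 pop 1: in=⊥ → ⊤ (was −); enqueue [0]
  #3 pop 2: in=⊥ → 0 (no change)
  #4 pop 0: in=⊤ → ⊤ (no change)

Fixpoint:
  val[0] = ⊤
  val[1] = ⊤
  val[2] = 0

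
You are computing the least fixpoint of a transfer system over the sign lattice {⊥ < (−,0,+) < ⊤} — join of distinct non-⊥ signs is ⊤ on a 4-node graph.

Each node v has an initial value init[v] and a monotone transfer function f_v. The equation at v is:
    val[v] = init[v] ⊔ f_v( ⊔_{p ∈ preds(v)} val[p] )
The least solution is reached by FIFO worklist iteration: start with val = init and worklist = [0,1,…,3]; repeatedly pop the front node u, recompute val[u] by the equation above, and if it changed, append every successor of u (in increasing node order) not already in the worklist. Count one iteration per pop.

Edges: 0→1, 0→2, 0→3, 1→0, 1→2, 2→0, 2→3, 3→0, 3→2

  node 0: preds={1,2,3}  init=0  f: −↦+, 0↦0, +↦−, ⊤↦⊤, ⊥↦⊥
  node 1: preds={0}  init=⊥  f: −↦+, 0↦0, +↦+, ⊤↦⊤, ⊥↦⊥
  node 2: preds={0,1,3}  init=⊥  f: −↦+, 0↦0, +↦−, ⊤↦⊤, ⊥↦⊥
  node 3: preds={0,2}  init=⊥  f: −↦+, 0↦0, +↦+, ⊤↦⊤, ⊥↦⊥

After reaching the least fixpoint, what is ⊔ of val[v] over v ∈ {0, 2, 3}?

0

Iteration log — 6 steps:
  step 1. node 0  ⊔preds=⊥  new=0  stable
  step 2. node 1  ⊔preds=0  new=0  old=⊥  +wl: 0
  step 3. node 2  ⊔preds=0  new=0  old=⊥  +wl: 
  step 4. node 3  ⊔preds=0  new=0  old=⊥  +wl: 2
  step 5. node 0  ⊔preds=0  new=0  stable
  step 6. node 2  ⊔preds=0  new=0  stable

Least fixpoint reached:
  node 0: 0
  node 1: 0
  node 2: 0
  node 3: 0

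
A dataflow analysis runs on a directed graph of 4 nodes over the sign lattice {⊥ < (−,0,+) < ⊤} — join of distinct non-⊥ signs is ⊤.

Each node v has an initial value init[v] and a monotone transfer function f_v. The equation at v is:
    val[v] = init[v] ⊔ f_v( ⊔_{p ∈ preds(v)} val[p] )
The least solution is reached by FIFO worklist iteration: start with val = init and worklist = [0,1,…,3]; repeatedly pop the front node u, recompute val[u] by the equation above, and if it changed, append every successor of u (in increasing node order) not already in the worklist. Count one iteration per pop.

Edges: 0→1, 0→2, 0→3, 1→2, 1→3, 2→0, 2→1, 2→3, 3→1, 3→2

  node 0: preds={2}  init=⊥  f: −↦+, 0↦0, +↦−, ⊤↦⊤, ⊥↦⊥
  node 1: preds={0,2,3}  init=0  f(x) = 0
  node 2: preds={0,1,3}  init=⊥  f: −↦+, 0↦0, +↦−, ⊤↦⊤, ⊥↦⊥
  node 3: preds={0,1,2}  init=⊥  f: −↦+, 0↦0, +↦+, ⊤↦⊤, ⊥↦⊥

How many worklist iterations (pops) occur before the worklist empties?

Worklist (8 pops):
  #1 pop 0: in=⊥ → ⊥ (no change)
  #2 pop 1: in=⊥ → 0 (no change)
  #3 pop 2: in=0 → 0 (was ⊥); enqueue [0,1]
  #4 pop 3: in=0 → 0 (was ⊥); enqueue [2]
  #5 pop 0: in=0 → 0 (was ⊥); enqueue [3]
  #6 pop 1: in=0 → 0 (no change)
  #7 pop 2: in=0 → 0 (no change)
  #8 pop 3: in=0 → 0 (no change)

Fixpoint:
  val[0] = 0
  val[1] = 0
  val[2] = 0
  val[3] = 0

8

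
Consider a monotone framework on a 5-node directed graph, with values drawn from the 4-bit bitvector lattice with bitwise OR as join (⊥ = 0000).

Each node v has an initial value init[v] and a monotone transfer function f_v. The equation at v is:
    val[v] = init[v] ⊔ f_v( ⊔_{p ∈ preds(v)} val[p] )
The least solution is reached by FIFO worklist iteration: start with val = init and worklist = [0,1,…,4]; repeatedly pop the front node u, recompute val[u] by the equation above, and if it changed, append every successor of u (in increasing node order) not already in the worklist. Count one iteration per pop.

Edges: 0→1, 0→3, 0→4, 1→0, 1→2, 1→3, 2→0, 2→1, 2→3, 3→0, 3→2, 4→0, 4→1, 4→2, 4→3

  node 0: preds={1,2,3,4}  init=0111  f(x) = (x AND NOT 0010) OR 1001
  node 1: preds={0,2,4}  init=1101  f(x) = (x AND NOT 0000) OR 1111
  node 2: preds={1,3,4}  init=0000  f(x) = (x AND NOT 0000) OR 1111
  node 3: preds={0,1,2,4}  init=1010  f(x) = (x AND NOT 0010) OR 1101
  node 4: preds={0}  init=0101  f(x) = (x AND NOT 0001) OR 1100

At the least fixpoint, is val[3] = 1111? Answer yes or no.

yes

Worklist (9 pops):
  #1 pop 0: in=1111 → 1111 (was 0111); enqueue []
  #2 pop 1: in=1111 → 1111 (was 1101); enqueue [0]
  #3 pop 2: in=1111 → 1111 (was 0000); enqueue [1]
  #4 pop 3: in=1111 → 1111 (was 1010); enqueue [2]
  #5 pop 4: in=1111 → 1111 (was 0101); enqueue [3]
  #6 pop 0: in=1111 → 1111 (no change)
  #7 pop 1: in=1111 → 1111 (no change)
  #8 pop 2: in=1111 → 1111 (no change)
  #9 pop 3: in=1111 → 1111 (no change)

Fixpoint:
  val[0] = 1111
  val[1] = 1111
  val[2] = 1111
  val[3] = 1111
  val[4] = 1111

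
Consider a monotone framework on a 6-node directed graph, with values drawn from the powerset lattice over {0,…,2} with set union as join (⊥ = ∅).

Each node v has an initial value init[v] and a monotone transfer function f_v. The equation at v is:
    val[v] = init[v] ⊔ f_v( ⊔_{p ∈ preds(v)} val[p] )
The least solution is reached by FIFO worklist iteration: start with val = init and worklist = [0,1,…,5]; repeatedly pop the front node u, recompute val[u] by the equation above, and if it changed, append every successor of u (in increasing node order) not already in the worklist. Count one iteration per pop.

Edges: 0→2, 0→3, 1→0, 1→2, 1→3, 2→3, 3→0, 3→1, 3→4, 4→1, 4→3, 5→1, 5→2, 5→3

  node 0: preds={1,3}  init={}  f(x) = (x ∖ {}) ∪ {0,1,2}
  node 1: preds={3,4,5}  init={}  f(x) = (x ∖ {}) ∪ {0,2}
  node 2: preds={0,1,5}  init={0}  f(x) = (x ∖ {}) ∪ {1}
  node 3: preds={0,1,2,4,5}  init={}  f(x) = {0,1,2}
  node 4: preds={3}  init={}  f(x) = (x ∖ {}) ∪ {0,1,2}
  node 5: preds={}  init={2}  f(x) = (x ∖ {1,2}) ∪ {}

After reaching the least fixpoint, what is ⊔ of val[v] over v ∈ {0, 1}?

Worklist (11 pops):
  #1 pop 0: in={} → {0,1,2} (was {}); enqueue []
  #2 pop 1: in={2} → {0,2} (was {}); enqueue [0]
  #3 pop 2: in={0,1,2} → {0,1,2} (was {0}); enqueue []
  #4 pop 3: in={0,1,2} → {0,1,2} (was {}); enqueue [1]
  #5 pop 4: in={0,1,2} → {0,1,2} (was {}); enqueue [3]
  #6 pop 5: in={} → {2} (no change)
  #7 pop 0: in={0,1,2} → {0,1,2} (no change)
  #8 pop 1: in={0,1,2} → {0,1,2} (was {0,2}); enqueue [0,2]
  #9 pop 3: in={0,1,2} → {0,1,2} (no change)
  #10 pop 0: in={0,1,2} → {0,1,2} (no change)
  #11 pop 2: in={0,1,2} → {0,1,2} (no change)

Fixpoint:
  val[0] = {0,1,2}
  val[1] = {0,1,2}
  val[2] = {0,1,2}
  val[3] = {0,1,2}
  val[4] = {0,1,2}
  val[5] = {2}

{0,1,2}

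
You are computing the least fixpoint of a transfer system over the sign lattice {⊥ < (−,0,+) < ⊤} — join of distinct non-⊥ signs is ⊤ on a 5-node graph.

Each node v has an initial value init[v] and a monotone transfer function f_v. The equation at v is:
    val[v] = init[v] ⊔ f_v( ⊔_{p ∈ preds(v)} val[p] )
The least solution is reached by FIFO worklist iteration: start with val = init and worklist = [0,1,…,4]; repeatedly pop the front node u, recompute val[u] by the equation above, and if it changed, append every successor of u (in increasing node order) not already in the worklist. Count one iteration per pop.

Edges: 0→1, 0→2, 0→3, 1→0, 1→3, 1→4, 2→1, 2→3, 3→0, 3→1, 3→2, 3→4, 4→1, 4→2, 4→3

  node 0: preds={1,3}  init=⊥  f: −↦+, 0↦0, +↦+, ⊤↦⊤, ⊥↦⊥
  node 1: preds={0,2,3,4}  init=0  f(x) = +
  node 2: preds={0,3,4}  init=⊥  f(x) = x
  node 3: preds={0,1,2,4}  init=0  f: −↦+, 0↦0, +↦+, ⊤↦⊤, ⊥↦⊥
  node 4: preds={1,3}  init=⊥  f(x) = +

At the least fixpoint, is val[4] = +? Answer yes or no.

Trace (10 dequeues):
  [1] u=0 | in 0 | out 0 | prev ⊥ | push {}
  [2] u=1 | in 0 | out ⊤ | prev 0 | push {0}
  [3] u=2 | in 0 | out 0 | prev ⊥ | push {1}
  [4] u=3 | in ⊤ | out ⊤ | prev 0 | push {2}
  [5] u=4 | in ⊤ | out + | prev ⊥ | push {3}
  [6] u=0 | in ⊤ | out ⊤ | prev 0 | push {}
  [7] u=1 | in ⊤ | out ⊤ | ==
  [8] u=2 | in ⊤ | out ⊤ | prev 0 | push {1}
  [9] u=3 | in ⊤ | out ⊤ | ==
  [10] u=1 | in ⊤ | out ⊤ | ==

Converged values:
  [0] ⊤
  [1] ⊤
  [2] ⊤
  [3] ⊤
  [4] +

yes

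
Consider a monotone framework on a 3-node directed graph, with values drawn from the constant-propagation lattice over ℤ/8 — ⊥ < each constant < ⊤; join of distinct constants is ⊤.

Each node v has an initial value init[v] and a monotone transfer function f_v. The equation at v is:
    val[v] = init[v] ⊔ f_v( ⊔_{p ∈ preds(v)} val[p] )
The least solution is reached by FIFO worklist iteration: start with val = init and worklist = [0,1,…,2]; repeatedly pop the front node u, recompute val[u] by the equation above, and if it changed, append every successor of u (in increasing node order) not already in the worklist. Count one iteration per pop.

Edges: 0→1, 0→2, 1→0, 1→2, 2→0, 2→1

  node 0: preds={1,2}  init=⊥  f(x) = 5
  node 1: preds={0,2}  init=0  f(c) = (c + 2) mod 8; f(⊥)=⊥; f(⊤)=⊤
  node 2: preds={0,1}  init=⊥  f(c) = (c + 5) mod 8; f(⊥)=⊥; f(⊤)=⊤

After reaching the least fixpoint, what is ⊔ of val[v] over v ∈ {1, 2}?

⊤

Trace (5 dequeues):
  [1] u=0 | in 0 | out 5 | prev ⊥ | push {}
  [2] u=1 | in 5 | out ⊤ | prev 0 | push {0}
  [3] u=2 | in ⊤ | out ⊤ | prev ⊥ | push {1}
  [4] u=0 | in ⊤ | out 5 | ==
  [5] u=1 | in ⊤ | out ⊤ | ==

Converged values:
  [0] 5
  [1] ⊤
  [2] ⊤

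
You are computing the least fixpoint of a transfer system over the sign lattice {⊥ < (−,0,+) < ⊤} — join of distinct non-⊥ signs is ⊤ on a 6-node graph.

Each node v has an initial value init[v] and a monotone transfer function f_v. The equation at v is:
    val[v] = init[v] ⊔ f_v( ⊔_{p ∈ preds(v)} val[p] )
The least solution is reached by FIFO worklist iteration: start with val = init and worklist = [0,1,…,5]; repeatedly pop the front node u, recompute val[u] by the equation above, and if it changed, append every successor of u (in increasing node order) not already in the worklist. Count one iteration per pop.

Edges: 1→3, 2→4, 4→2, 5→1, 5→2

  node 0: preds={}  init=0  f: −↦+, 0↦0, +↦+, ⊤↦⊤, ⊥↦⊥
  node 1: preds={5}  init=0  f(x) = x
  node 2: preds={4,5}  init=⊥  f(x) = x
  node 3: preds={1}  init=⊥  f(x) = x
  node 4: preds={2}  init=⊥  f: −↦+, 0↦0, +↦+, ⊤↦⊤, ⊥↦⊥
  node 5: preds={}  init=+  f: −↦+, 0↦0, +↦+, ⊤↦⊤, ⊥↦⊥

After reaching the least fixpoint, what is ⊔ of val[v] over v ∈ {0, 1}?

Trace (7 dequeues):
  [1] u=0 | in ⊥ | out 0 | ==
  [2] u=1 | in + | out ⊤ | prev 0 | push {}
  [3] u=2 | in + | out + | prev ⊥ | push {}
  [4] u=3 | in ⊤ | out ⊤ | prev ⊥ | push {}
  [5] u=4 | in + | out + | prev ⊥ | push {2}
  [6] u=5 | in ⊥ | out + | ==
  [7] u=2 | in + | out + | ==

Converged values:
  [0] 0
  [1] ⊤
  [2] +
  [3] ⊤
  [4] +
  [5] +

⊤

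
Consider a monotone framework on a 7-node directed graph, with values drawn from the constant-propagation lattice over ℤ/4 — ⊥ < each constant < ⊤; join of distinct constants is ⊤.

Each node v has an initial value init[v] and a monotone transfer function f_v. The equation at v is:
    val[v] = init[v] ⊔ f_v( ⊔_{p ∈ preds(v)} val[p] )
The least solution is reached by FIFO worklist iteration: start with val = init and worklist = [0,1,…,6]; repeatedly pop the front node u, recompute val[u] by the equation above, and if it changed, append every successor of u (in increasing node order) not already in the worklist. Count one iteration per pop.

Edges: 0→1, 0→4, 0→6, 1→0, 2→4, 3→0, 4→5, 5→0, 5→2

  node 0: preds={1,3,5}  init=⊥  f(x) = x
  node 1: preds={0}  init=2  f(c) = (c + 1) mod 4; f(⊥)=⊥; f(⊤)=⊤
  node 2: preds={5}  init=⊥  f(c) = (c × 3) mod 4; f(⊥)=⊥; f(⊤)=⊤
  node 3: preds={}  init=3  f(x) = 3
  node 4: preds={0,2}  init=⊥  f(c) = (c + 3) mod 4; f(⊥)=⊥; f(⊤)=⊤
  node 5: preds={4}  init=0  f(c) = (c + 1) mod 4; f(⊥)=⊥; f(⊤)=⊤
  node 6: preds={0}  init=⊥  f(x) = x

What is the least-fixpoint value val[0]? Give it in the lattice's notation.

⊤

Worklist (10 pops):
  #1 pop 0: in=⊤ → ⊤ (was ⊥); enqueue []
  #2 pop 1: in=⊤ → ⊤ (was 2); enqueue [0]
  #3 pop 2: in=0 → 0 (was ⊥); enqueue []
  #4 pop 3: in=⊥ → 3 (no change)
  #5 pop 4: in=⊤ → ⊤ (was ⊥); enqueue []
  #6 pop 5: in=⊤ → ⊤ (was 0); enqueue [2]
  #7 pop 6: in=⊤ → ⊤ (was ⊥); enqueue []
  #8 pop 0: in=⊤ → ⊤ (no change)
  #9 pop 2: in=⊤ → ⊤ (was 0); enqueue [4]
  #10 pop 4: in=⊤ → ⊤ (no change)

Fixpoint:
  val[0] = ⊤
  val[1] = ⊤
  val[2] = ⊤
  val[3] = 3
  val[4] = ⊤
  val[5] = ⊤
  val[6] = ⊤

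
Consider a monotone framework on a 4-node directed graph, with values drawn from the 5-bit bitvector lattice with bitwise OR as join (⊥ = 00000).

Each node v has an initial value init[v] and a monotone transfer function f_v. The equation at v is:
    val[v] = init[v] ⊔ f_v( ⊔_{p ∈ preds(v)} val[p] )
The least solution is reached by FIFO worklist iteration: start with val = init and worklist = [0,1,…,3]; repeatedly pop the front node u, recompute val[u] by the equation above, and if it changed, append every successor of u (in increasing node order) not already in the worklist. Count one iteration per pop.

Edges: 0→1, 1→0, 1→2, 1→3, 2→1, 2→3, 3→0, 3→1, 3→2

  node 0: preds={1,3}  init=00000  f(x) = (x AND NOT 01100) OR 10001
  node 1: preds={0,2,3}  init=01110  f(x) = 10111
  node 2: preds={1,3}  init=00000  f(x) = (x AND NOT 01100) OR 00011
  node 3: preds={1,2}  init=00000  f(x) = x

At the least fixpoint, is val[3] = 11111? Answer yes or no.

yes

Iteration log — 7 steps:
  step 1. node 0  ⊔preds=01110  new=10011  old=00000  +wl: 
  step 2. node 1  ⊔preds=10011  new=11111  old=01110  +wl: 0
  step 3. node 2  ⊔preds=11111  new=10011  old=00000  +wl: 1
  step 4. node 3  ⊔preds=11111  new=11111  old=00000  +wl: 2
  step 5. node 0  ⊔preds=11111  new=10011  stable
  step 6. node 1  ⊔preds=11111  new=11111  stable
  step 7. node 2  ⊔preds=11111  new=10011  stable

Least fixpoint reached:
  node 0: 10011
  node 1: 11111
  node 2: 10011
  node 3: 11111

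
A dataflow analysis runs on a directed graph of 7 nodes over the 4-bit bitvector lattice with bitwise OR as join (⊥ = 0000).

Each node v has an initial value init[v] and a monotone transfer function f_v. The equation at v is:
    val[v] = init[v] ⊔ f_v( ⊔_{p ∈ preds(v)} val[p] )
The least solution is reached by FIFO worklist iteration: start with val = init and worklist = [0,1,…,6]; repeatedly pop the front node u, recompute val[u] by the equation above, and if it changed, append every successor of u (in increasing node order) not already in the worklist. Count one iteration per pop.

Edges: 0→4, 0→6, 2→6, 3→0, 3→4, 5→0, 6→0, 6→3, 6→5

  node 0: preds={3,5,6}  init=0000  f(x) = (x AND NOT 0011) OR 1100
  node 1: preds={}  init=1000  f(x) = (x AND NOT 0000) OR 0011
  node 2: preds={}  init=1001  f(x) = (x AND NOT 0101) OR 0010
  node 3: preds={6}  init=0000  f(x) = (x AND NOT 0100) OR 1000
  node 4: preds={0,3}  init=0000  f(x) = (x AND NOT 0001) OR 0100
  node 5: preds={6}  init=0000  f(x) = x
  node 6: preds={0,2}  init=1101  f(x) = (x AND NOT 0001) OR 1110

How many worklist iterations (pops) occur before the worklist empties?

Iteration log — 12 steps:
  step 1. node 0  ⊔preds=1101  new=1100  old=0000  +wl: 
  step 2. node 1  ⊔preds=0000  new=1011  old=1000  +wl: 
  step 3. node 2  ⊔preds=0000  new=1011  old=1001  +wl: 
  step 4. node 3  ⊔preds=1101  new=1001  old=0000  +wl: 0
  step 5. node 4  ⊔preds=1101  new=1100  old=0000  +wl: 
  step 6. node 5  ⊔preds=1101  new=1101  old=0000  +wl: 
  step 7. node 6  ⊔preds=1111  new=1111  old=1101  +wl: 3,5
  step 8. node 0  ⊔preds=1111  new=1100  stable
  step 9. node 3  ⊔preds=1111  new=1011  old=1001  +wl: 0,4
  step 10. node 5  ⊔preds=1111  new=1111  old=1101  +wl: 
  step 11. node 0  ⊔preds=1111  new=1100  stable
  step 12. node 4  ⊔preds=1111  new=1110  old=1100  +wl: 

Least fixpoint reached:
  node 0: 1100
  node 1: 1011
  node 2: 1011
  node 3: 1011
  node 4: 1110
  node 5: 1111
  node 6: 1111

12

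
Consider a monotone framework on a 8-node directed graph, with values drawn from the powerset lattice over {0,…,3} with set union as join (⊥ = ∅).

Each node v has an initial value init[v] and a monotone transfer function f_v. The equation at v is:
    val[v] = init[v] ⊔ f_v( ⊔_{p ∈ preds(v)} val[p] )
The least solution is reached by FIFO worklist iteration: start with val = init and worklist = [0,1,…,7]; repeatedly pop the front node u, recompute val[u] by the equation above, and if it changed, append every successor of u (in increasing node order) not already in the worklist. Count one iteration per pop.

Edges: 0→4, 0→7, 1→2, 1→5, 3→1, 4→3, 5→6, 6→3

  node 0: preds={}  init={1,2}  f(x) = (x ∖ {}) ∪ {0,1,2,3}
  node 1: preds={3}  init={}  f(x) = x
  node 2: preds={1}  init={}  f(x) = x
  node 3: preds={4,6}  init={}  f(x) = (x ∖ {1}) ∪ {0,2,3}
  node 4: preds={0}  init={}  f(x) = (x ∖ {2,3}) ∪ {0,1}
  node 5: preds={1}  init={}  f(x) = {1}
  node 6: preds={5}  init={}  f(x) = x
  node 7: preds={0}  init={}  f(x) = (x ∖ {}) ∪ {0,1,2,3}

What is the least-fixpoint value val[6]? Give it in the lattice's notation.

{1}

Iteration log — 12 steps:
  step 1. node 0  ⊔preds={}  new={0,1,2,3}  old={1,2}  +wl: 
  step 2. node 1  ⊔preds={}  new={}  stable
  step 3. node 2  ⊔preds={}  new={}  stable
  step 4. node 3  ⊔preds={}  new={0,2,3}  old={}  +wl: 1
  step 5. node 4  ⊔preds={0,1,2,3}  new={0,1}  old={}  +wl: 3
  step 6. node 5  ⊔preds={}  new={1}  old={}  +wl: 
  step 7. node 6  ⊔preds={1}  new={1}  old={}  +wl: 
  step 8. node 7  ⊔preds={0,1,2,3}  new={0,1,2,3}  old={}  +wl: 
  step 9. node 1  ⊔preds={0,2,3}  new={0,2,3}  old={}  +wl: 2,5
  step 10. node 3  ⊔preds={0,1}  new={0,2,3}  stable
  step 11. node 2  ⊔preds={0,2,3}  new={0,2,3}  old={}  +wl: 
  step 12. node 5  ⊔preds={0,2,3}  new={1}  stable

Least fixpoint reached:
  node 0: {0,1,2,3}
  node 1: {0,2,3}
  node 2: {0,2,3}
  node 3: {0,2,3}
  node 4: {0,1}
  node 5: {1}
  node 6: {1}
  node 7: {0,1,2,3}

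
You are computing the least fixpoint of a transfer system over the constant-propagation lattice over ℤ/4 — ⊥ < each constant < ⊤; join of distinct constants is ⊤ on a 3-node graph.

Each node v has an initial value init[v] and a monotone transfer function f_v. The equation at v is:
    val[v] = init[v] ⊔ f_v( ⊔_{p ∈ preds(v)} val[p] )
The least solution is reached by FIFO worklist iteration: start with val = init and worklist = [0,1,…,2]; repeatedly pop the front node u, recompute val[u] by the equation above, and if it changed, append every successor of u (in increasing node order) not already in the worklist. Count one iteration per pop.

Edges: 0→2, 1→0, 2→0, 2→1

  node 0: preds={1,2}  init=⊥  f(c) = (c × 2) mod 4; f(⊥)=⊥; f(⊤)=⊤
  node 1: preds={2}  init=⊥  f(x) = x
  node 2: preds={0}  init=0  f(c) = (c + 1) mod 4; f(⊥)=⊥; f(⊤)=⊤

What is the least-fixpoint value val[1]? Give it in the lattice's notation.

⊤

Worklist (7 pops):
  #1 pop 0: in=0 → 0 (was ⊥); enqueue []
  #2 pop 1: in=0 → 0 (was ⊥); enqueue [0]
  #3 pop 2: in=0 → ⊤ (was 0); enqueue [1]
  #4 pop 0: in=⊤ → ⊤ (was 0); enqueue [2]
  #5 pop 1: in=⊤ → ⊤ (was 0); enqueue [0]
  #6 pop 2: in=⊤ → ⊤ (no change)
  #7 pop 0: in=⊤ → ⊤ (no change)

Fixpoint:
  val[0] = ⊤
  val[1] = ⊤
  val[2] = ⊤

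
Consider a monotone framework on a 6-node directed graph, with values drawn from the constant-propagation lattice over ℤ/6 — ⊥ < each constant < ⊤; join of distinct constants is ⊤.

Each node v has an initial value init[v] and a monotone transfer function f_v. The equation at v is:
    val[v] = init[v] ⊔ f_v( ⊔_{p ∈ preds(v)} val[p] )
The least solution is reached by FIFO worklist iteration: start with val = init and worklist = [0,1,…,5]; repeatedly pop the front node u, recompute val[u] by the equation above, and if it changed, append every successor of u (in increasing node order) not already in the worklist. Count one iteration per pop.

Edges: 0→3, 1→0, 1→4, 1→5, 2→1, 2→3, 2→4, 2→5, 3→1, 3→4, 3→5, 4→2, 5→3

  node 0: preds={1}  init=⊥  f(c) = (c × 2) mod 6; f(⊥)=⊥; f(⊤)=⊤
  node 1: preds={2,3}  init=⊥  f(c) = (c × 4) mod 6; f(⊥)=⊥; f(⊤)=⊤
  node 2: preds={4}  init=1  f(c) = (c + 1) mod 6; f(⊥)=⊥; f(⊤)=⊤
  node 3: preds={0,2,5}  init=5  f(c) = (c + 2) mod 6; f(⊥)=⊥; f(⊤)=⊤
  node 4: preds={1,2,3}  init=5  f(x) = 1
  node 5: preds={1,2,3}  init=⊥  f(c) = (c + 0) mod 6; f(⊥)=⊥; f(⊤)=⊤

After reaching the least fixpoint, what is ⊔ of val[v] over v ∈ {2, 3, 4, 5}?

Worklist (10 pops):
  #1 pop 0: in=⊥ → ⊥ (no change)
  #2 pop 1: in=⊤ → ⊤ (was ⊥); enqueue [0]
  #3 pop 2: in=5 → ⊤ (was 1); enqueue [1]
  #4 pop 3: in=⊤ → ⊤ (was 5); enqueue []
  #5 pop 4: in=⊤ → ⊤ (was 5); enqueue [2]
  #6 pop 5: in=⊤ → ⊤ (was ⊥); enqueue [3]
  #7 pop 0: in=⊤ → ⊤ (was ⊥); enqueue []
  #8 pop 1: in=⊤ → ⊤ (no change)
  #9 pop 2: in=⊤ → ⊤ (no change)
  #10 pop 3: in=⊤ → ⊤ (no change)

Fixpoint:
  val[0] = ⊤
  val[1] = ⊤
  val[2] = ⊤
  val[3] = ⊤
  val[4] = ⊤
  val[5] = ⊤

⊤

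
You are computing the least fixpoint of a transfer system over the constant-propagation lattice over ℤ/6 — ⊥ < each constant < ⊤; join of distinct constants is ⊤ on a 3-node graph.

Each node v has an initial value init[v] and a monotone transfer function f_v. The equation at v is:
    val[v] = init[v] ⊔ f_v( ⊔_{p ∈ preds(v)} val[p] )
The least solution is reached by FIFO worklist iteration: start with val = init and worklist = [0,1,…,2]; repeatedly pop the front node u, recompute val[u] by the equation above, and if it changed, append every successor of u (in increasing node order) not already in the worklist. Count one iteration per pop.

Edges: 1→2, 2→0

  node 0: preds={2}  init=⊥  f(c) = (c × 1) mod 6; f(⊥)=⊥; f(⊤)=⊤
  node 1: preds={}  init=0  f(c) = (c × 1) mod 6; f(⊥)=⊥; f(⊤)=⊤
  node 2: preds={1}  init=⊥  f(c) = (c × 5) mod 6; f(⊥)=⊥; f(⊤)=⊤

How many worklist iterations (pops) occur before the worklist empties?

4

Iteration log — 4 steps:
  step 1. node 0  ⊔preds=⊥  new=⊥  stable
  step 2. node 1  ⊔preds=⊥  new=0  stable
  step 3. node 2  ⊔preds=0  new=0  old=⊥  +wl: 0
  step 4. node 0  ⊔preds=0  new=0  old=⊥  +wl: 

Least fixpoint reached:
  node 0: 0
  node 1: 0
  node 2: 0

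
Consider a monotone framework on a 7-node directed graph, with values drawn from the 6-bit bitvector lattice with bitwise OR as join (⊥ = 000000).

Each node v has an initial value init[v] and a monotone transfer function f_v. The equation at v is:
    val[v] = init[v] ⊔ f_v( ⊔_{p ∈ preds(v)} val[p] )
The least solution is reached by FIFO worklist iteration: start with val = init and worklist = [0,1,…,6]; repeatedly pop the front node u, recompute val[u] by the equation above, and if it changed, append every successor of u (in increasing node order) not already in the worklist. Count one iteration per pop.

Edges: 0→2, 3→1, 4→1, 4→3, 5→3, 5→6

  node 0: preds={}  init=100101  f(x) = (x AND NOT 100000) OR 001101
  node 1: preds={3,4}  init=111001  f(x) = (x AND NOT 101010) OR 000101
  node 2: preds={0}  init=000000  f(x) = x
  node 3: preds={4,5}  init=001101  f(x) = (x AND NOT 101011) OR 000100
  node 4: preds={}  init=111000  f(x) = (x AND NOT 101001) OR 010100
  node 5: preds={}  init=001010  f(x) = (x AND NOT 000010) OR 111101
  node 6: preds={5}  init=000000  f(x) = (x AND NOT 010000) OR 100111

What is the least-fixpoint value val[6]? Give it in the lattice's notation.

101111

Trace (9 dequeues):
  [1] u=0 | in 000000 | out 101101 | prev 100101 | push {}
  [2] u=1 | in 111101 | out 111101 | prev 111001 | push {}
  [3] u=2 | in 101101 | out 101101 | prev 000000 | push {}
  [4] u=3 | in 111010 | out 011101 | prev 001101 | push {1}
  [5] u=4 | in 000000 | out 111100 | prev 111000 | push {3}
  [6] u=5 | in 000000 | out 111111 | prev 001010 | push {}
  [7] u=6 | in 111111 | out 101111 | prev 000000 | push {}
  [8] u=1 | in 111101 | out 111101 | ==
  [9] u=3 | in 111111 | out 011101 | ==

Converged values:
  [0] 101101
  [1] 111101
  [2] 101101
  [3] 011101
  [4] 111100
  [5] 111111
  [6] 101111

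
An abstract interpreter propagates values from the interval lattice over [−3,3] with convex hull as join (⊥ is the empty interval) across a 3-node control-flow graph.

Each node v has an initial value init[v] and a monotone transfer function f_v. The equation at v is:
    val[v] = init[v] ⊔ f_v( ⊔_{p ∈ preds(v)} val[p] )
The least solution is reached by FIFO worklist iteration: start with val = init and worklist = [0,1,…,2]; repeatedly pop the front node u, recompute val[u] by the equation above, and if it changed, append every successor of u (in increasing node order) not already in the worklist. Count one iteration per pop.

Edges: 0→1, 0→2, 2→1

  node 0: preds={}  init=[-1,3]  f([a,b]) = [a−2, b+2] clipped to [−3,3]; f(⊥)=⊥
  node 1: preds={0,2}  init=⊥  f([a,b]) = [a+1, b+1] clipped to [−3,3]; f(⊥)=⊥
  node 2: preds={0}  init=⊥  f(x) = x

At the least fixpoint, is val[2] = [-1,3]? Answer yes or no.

Worklist (4 pops):
  #1 pop 0: in=⊥ → [-1,3] (no change)
  #2 pop 1: in=[-1,3] → [0,3] (was ⊥); enqueue []
  #3 pop 2: in=[-1,3] → [-1,3] (was ⊥); enqueue [1]
  #4 pop 1: in=[-1,3] → [0,3] (no change)

Fixpoint:
  val[0] = [-1,3]
  val[1] = [0,3]
  val[2] = [-1,3]

yes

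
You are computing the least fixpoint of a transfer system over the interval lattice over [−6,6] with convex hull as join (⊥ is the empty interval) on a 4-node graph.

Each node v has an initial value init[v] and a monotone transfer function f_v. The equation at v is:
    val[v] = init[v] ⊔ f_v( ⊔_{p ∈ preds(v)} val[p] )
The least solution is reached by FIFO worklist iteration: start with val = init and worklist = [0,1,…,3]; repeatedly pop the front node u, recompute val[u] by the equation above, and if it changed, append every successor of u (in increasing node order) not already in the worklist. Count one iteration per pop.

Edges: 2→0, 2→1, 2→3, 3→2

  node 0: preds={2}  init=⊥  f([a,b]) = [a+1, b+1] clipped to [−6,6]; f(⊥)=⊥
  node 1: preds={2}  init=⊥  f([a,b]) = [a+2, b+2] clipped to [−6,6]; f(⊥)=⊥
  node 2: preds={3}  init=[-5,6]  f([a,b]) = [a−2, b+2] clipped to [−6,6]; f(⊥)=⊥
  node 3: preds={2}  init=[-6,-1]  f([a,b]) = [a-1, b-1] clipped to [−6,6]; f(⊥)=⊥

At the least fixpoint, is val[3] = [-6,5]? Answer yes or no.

yes

Iteration log — 7 steps:
  step 1. node 0  ⊔preds=[-5,6]  new=[-4,6]  old=⊥  +wl: 
  step 2. node 1  ⊔preds=[-5,6]  new=[-3,6]  old=⊥  +wl: 
  step 3. node 2  ⊔preds=[-6,-1]  new=[-6,6]  old=[-5,6]  +wl: 0,1
  step 4. node 3  ⊔preds=[-6,6]  new=[-6,5]  old=[-6,-1]  +wl: 2
  step 5. node 0  ⊔preds=[-6,6]  new=[-5,6]  old=[-4,6]  +wl: 
  step 6. node 1  ⊔preds=[-6,6]  new=[-4,6]  old=[-3,6]  +wl: 
  step 7. node 2  ⊔preds=[-6,5]  new=[-6,6]  stable

Least fixpoint reached:
  node 0: [-5,6]
  node 1: [-4,6]
  node 2: [-6,6]
  node 3: [-6,5]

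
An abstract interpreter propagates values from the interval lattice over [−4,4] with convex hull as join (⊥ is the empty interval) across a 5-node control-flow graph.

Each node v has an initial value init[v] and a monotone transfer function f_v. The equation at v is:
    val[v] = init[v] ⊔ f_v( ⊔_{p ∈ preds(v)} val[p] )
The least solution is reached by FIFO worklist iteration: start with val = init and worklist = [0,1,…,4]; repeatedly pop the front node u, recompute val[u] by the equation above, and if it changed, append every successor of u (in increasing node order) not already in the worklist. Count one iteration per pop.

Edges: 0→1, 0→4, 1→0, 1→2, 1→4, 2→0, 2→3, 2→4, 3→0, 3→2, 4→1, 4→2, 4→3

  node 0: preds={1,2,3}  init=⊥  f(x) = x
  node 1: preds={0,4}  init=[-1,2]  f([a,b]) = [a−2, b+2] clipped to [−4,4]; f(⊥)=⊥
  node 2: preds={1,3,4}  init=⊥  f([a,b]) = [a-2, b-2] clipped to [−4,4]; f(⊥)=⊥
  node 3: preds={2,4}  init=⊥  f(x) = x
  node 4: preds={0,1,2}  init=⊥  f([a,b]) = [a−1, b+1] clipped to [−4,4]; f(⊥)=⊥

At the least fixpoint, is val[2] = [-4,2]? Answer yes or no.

yes

Worklist (12 pops):
  #1 pop 0: in=[-1,2] → [-1,2] (was ⊥); enqueue []
  #2 pop 1: in=[-1,2] → [-3,4] (was [-1,2]); enqueue [0]
  #3 pop 2: in=[-3,4] → [-4,2] (was ⊥); enqueue []
  #4 pop 3: in=[-4,2] → [-4,2] (was ⊥); enqueue [2]
  #5 pop 4: in=[-4,4] → [-4,4] (was ⊥); enqueue [1,3]
  #6 pop 0: in=[-4,4] → [-4,4] (was [-1,2]); enqueue [4]
  #7 pop 2: in=[-4,4] → [-4,2] (no change)
  #8 pop 1: in=[-4,4] → [-4,4] (was [-3,4]); enqueue [0,2]
  #9 pop 3: in=[-4,4] → [-4,4] (was [-4,2]); enqueue []
  #10 pop 4: in=[-4,4] → [-4,4] (no change)
  #11 pop 0: in=[-4,4] → [-4,4] (no change)
  #12 pop 2: in=[-4,4] → [-4,2] (no change)

Fixpoint:
  val[0] = [-4,4]
  val[1] = [-4,4]
  val[2] = [-4,2]
  val[3] = [-4,4]
  val[4] = [-4,4]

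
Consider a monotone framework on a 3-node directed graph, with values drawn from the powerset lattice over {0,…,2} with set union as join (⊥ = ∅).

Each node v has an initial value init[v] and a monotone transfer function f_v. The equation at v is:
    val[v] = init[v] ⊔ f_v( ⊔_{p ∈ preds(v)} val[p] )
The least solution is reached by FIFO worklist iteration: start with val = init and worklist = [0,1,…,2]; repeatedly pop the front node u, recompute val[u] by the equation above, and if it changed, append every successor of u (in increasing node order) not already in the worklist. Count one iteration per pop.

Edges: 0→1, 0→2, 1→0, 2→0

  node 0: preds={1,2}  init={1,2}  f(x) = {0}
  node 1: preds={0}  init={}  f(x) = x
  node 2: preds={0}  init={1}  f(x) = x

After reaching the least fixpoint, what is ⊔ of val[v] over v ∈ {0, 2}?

{0,1,2}

Iteration log — 4 steps:
  step 1. node 0  ⊔preds={1}  new={0,1,2}  old={1,2}  +wl: 
  step 2. node 1  ⊔preds={0,1,2}  new={0,1,2}  old={}  +wl: 0
  step 3. node 2  ⊔preds={0,1,2}  new={0,1,2}  old={1}  +wl: 
  step 4. node 0  ⊔preds={0,1,2}  new={0,1,2}  stable

Least fixpoint reached:
  node 0: {0,1,2}
  node 1: {0,1,2}
  node 2: {0,1,2}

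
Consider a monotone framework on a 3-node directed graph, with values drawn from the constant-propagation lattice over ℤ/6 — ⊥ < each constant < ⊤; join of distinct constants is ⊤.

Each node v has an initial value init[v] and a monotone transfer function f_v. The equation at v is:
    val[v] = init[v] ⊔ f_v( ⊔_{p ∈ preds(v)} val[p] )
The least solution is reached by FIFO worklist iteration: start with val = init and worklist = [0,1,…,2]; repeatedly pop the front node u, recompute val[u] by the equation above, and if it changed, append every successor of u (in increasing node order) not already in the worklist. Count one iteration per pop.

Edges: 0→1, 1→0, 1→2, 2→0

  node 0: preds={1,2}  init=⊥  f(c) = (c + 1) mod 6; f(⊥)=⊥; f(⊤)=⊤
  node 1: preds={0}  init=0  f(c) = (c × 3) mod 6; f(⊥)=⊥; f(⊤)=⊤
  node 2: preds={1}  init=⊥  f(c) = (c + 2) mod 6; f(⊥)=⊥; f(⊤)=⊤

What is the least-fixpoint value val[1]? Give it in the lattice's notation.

⊤

Worklist (5 pops):
  #1 pop 0: in=0 → 1 (was ⊥); enqueue []
  #2 pop 1: in=1 → ⊤ (was 0); enqueue [0]
  #3 pop 2: in=⊤ → ⊤ (was ⊥); enqueue []
  #4 pop 0: in=⊤ → ⊤ (was 1); enqueue [1]
  #5 pop 1: in=⊤ → ⊤ (no change)

Fixpoint:
  val[0] = ⊤
  val[1] = ⊤
  val[2] = ⊤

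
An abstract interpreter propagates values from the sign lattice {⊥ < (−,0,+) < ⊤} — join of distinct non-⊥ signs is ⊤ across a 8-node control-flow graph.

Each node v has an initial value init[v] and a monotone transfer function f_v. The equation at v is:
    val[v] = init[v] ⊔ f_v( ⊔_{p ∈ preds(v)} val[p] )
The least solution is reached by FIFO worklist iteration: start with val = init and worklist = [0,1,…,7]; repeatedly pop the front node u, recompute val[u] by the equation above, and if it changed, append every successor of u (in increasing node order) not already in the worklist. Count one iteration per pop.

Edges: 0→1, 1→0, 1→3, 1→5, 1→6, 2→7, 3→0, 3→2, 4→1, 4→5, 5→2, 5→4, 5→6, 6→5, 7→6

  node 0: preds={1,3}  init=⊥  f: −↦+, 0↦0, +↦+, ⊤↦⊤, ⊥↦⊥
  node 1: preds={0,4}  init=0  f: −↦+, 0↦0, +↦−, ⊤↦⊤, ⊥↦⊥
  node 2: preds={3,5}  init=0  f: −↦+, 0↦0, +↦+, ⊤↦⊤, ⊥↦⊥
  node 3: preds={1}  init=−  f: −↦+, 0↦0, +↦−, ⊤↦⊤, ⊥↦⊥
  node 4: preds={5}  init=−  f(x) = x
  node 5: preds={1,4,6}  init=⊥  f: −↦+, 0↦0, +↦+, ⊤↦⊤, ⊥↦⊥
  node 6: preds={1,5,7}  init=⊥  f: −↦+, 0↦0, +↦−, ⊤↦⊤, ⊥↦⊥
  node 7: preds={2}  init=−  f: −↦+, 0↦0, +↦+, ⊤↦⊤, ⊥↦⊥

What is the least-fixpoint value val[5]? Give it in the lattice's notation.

⊤

Trace (14 dequeues):
  [1] u=0 | in ⊤ | out ⊤ | prev ⊥ | push {}
  [2] u=1 | in ⊤ | out ⊤ | prev 0 | push {0}
  [3] u=2 | in − | out ⊤ | prev 0 | push {}
  [4] u=3 | in ⊤ | out ⊤ | prev − | push {2}
  [5] u=4 | in ⊥ | out − | ==
  [6] u=5 | in ⊤ | out ⊤ | prev ⊥ | push {4}
  [7] u=6 | in ⊤ | out ⊤ | prev ⊥ | push {5}
  [8] u=7 | in ⊤ | out ⊤ | prev − | push {6}
  [9] u=0 | in ⊤ | out ⊤ | ==
  [10] u=2 | in ⊤ | out ⊤ | ==
  [11] u=4 | in ⊤ | out ⊤ | prev − | push {1}
  [12] u=5 | in ⊤ | out ⊤ | ==
  [13] u=6 | in ⊤ | out ⊤ | ==
  [14] u=1 | in ⊤ | out ⊤ | ==

Converged values:
  [0] ⊤
  [1] ⊤
  [2] ⊤
  [3] ⊤
  [4] ⊤
  [5] ⊤
  [6] ⊤
  [7] ⊤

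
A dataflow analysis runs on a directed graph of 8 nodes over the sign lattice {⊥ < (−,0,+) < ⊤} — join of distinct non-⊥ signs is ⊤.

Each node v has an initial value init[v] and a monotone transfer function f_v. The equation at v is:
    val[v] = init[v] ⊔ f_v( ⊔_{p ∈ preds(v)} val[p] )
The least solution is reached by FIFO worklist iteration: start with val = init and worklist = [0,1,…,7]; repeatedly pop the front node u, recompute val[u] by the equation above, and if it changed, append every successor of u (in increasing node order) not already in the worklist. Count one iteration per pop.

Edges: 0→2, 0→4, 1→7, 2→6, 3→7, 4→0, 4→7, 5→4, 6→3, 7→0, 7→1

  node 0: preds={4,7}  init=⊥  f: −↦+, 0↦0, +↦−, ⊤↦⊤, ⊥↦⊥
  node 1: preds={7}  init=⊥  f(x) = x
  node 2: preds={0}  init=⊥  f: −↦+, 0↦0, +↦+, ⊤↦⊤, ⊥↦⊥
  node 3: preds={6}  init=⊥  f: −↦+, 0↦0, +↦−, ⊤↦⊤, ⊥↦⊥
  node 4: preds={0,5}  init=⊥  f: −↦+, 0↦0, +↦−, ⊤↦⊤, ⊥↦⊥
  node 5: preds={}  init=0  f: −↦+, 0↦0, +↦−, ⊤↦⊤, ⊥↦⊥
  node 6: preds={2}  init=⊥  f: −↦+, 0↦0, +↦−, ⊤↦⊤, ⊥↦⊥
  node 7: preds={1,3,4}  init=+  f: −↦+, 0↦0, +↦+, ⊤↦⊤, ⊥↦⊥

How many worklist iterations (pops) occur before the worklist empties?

Worklist (17 pops):
  #1 pop 0: in=+ → − (was ⊥); enqueue []
  #2 pop 1: in=+ → + (was ⊥); enqueue []
  #3 pop 2: in=− → + (was ⊥); enqueue []
  #4 pop 3: in=⊥ → ⊥ (no change)
  #5 pop 4: in=⊤ → ⊤ (was ⊥); enqueue [0]
  #6 pop 5: in=⊥ → 0 (no change)
  #7 pop 6: in=+ → − (was ⊥); enqueue [3]
  #8 pop 7: in=⊤ → ⊤ (was +); enqueue [1]
  #9 pop 0: in=⊤ → ⊤ (was −); enqueue [2,4]
  #10 pop 3: in=− → + (was ⊥); enqueue [7]
  #11 pop 1: in=⊤ → ⊤ (was +); enqueue []
  #12 pop 2: in=⊤ → ⊤ (was +); enqueue [6]
  #13 pop 4: in=⊤ → ⊤ (no change)
  #14 pop 7: in=⊤ → ⊤ (no change)
  #15 pop 6: in=⊤ → ⊤ (was −); enqueue [3]
  #16 pop 3: in=⊤ → ⊤ (was +); enqueue [7]
  #17 pop 7: in=⊤ → ⊤ (no change)

Fixpoint:
  val[0] = ⊤
  val[1] = ⊤
  val[2] = ⊤
  val[3] = ⊤
  val[4] = ⊤
  val[5] = 0
  val[6] = ⊤
  val[7] = ⊤

17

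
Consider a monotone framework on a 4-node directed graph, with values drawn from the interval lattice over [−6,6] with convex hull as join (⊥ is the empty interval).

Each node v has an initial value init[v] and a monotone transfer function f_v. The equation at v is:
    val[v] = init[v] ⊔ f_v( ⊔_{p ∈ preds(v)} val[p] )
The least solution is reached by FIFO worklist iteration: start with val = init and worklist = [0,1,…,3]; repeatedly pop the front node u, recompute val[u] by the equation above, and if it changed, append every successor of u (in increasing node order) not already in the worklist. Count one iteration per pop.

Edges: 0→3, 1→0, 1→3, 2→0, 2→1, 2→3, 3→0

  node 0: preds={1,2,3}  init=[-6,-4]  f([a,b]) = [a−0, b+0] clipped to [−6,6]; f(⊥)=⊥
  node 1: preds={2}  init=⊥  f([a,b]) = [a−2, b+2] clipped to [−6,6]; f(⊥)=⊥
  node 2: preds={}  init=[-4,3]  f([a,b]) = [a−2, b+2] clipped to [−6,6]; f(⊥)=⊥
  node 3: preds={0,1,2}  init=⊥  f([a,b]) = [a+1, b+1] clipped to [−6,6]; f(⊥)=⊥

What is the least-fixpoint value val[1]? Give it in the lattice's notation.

[-6,5]

Iteration log — 6 steps:
  step 1. node 0  ⊔preds=[-4,3]  new=[-6,3]  old=[-6,-4]  +wl: 
  step 2. node 1  ⊔preds=[-4,3]  new=[-6,5]  old=⊥  +wl: 0
  step 3. node 2  ⊔preds=⊥  new=[-4,3]  stable
  step 4. node 3  ⊔preds=[-6,5]  new=[-5,6]  old=⊥  +wl: 
  step 5. node 0  ⊔preds=[-6,6]  new=[-6,6]  old=[-6,3]  +wl: 3
  step 6. node 3  ⊔preds=[-6,6]  new=[-5,6]  stable

Least fixpoint reached:
  node 0: [-6,6]
  node 1: [-6,5]
  node 2: [-4,3]
  node 3: [-5,6]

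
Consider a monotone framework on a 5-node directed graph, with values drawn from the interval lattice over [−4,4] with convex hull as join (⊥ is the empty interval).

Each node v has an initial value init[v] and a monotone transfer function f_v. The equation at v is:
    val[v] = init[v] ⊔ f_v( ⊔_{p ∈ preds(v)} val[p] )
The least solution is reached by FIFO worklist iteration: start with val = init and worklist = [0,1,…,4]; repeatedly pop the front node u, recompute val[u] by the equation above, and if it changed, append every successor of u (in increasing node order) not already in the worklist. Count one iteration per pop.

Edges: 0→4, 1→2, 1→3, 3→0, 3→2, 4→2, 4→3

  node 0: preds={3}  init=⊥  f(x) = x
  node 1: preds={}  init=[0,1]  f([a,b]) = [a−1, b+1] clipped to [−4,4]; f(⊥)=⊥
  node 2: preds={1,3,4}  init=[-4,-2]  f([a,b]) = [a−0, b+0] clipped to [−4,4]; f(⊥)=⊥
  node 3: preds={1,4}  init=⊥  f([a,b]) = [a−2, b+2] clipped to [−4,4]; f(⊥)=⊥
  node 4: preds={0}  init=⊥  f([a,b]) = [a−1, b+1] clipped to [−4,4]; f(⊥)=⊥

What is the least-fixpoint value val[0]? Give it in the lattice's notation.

Iteration log — 15 steps:
  step 1. node 0  ⊔preds=⊥  new=⊥  stable
  step 2. node 1  ⊔preds=⊥  new=[0,1]  stable
  step 3. node 2  ⊔preds=[0,1]  new=[-4,1]  old=[-4,-2]  +wl: 
  step 4. node 3  ⊔preds=[0,1]  new=[-2,3]  old=⊥  +wl: 0,2
  step 5. node 4  ⊔preds=⊥  new=⊥  stable
  step 6. node 0  ⊔preds=[-2,3]  new=[-2,3]  old=⊥  +wl: 4
  step 7. node 2  ⊔preds=[-2,3]  new=[-4,3]  old=[-4,1]  +wl: 
  step 8. node 4  ⊔preds=[-2,3]  new=[-3,4]  old=⊥  +wl: 2,3
  step 9. node 2  ⊔preds=[-3,4]  new=[-4,4]  old=[-4,3]  +wl: 
  step 10. node 3  ⊔preds=[-3,4]  new=[-4,4]  old=[-2,3]  +wl: 0,2
  step 11. node 0  ⊔preds=[-4,4]  new=[-4,4]  old=[-2,3]  +wl: 4
  step 12. node 2  ⊔preds=[-4,4]  new=[-4,4]  stable
  step 13. node 4  ⊔preds=[-4,4]  new=[-4,4]  old=[-3,4]  +wl: 2,3
  step 14. node 2  ⊔preds=[-4,4]  new=[-4,4]  stable
  step 15. node 3  ⊔preds=[-4,4]  new=[-4,4]  stable

Least fixpoint reached:
  node 0: [-4,4]
  node 1: [0,1]
  node 2: [-4,4]
  node 3: [-4,4]
  node 4: [-4,4]

[-4,4]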